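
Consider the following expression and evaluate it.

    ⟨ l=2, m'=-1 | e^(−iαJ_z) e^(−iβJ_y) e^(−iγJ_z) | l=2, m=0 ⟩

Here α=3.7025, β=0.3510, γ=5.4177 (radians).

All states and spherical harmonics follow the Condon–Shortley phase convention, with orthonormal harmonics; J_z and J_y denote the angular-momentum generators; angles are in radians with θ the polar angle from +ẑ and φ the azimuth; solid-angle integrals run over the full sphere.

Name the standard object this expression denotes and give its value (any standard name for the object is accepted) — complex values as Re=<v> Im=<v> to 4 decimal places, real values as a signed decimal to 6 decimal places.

This is a Wigner D-matrix element — the rotation-matrix element ⟨l m'| R(α,β,γ) |l m⟩ in the angular-momentum basis.
D^2_{-1,0}(3.7025,0.3510,5.4177) = e^{-i·-1·3.7025}·d^2_{-1,0}(0.3510)·e^{-i·0·5.4177}. Compute d first:
Half-angle: c=0.984639, s=0.174600. N=√(1·6·2·2)=4.898979
Admissible k: 1..2 (factorial args all ≥0)
  k=1: (−1)^0·4.8990/(2)·0.9846^3·0.1746^1 = +0.408275
  k=2: (−1)^1·4.8990/(2)·0.9846^1·0.1746^3 = -0.012838
d^2_{-1,0}(0.3510) = +0.408275 -0.012838 = +0.395437
Phases: e^{-i·(-1)·3.7025}=-0.846773-0.531955i, e^{-i·(0)·5.4177}=+1.000000+0.000000i ⇒ D=-0.334845-0.210355i

Wigner D-matrix element, Re=-0.3348 Im=-0.2104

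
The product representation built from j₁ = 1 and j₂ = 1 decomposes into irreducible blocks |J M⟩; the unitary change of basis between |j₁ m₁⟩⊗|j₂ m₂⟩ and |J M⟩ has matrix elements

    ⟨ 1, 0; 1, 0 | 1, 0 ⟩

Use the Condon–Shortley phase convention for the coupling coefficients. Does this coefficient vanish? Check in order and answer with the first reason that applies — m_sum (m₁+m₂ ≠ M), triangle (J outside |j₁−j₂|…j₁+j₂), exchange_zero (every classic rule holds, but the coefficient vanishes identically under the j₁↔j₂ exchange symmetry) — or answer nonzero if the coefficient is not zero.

exchange_zero

m-sum: m₁+m₂ = 0+0 = 0, M = 0  ✓
triangle: |j₁−j₂| = 0 ≤ J = 1 ≤ j₁+j₂ = 2  ✓
exchange: j₁=j₂ and m₁=m₂, and (−1)^(j₁+j₂−J) = (−1)^1 = −1 forces ⟨j₁m₁;j₂m₂|JM⟩ = −⟨j₂m₂;j₁m₁|JM⟩ = −⟨j₁m₁;j₂m₂|JM⟩ ⇒ the coefficient vanishes identically
Racah sum check: Σ_k collapses to 0 ⇒ CG = 0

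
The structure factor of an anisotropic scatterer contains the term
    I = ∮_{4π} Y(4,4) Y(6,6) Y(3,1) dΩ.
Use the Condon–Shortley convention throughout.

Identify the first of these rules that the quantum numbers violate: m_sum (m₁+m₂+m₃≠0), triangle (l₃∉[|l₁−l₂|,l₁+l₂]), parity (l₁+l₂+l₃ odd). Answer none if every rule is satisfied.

m₁+m₂+m₃ = 4 + 6 + 1 = 11  ✗
triangle: |4−6|=2 ≤ l₃=3 ≤ 4+6=10
parity: l₁+l₂+l₃ = 13 is odd

m_sum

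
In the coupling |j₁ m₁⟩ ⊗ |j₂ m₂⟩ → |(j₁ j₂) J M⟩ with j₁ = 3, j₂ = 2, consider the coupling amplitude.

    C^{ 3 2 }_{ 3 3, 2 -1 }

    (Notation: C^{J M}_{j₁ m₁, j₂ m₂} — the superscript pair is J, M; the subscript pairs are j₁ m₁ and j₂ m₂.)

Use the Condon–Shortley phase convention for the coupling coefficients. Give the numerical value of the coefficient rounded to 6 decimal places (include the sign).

√[7·2!4!2!/9! · 6!0!1!3!5!1!] = √(960)
  +(−1)^0/∏(0,2,0,1,4,1)! = 1/48  (running 1/48)
⟨..|..⟩ = √(960)·(1/48) = +0.645497

+0.645497  (= +√(5/12))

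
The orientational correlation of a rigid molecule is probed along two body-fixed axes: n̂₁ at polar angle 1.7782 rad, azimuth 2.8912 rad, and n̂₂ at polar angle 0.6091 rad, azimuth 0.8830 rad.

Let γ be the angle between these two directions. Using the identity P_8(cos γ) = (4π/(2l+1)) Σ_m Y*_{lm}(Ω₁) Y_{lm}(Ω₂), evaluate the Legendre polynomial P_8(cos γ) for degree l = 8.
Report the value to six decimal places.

-0.261262

Expand P_8 via completeness: Σ_{m} conj(Y_{8,m}) at Ω₁ times Y_{8,m} at Ω₂ —
  m=-8: Y*=-0.181600-0.393531i  Y=+0.004203-0.004165i  product -0.002402-0.000898i
  m=-7: Y*=-0.066012-0.358788i  Y=+0.033753+0.003461i  product -0.000986-0.012339i
  m=-6: Y*=-0.008227+0.120018i  Y=+0.066328+0.100009i  product -0.012549+0.007138i
  m=-5: Y*=-0.111339+0.337293i  Y=-0.084937+0.277138i  product -0.084020-0.059505i
  m=-4: Y*=+0.002406-0.003761i  Y=-0.433135+0.178249i  product -0.000372+0.002058i
  m=-3: Y*=+0.242390-0.226343i  Y=-0.373244-0.200329i  product -0.135814+0.035924i
  m=-2: Y*=+0.041478-0.022702i  Y=-0.000369-0.001868i  product -0.000058-0.000069i
  m=-1: Y*=-0.307373+0.078614i  Y=-0.260296+0.316802i  product +0.055103-0.117839i
  m=+0: Y*=-0.062358-0.000000i  Y=-0.140417+0.000000i  product +0.008756+0.000000i
  m=+1: Y*=+0.307373+0.078614i  Y=+0.260296+0.316802i  product +0.055103+0.117839i
  m=+2: Y*=+0.041478+0.022702i  Y=-0.000369+0.001868i  product -0.000058+0.000069i
  m=+3: Y*=-0.242390-0.226343i  Y=+0.373244-0.200329i  product -0.135814-0.035924i
  m=+4: Y*=+0.002406+0.003761i  Y=-0.433135-0.178249i  product -0.000372-0.002058i
  m=+5: Y*=+0.111339+0.337293i  Y=+0.084937+0.277138i  product -0.084020+0.059505i
  m=+6: Y*=-0.008227-0.120018i  Y=+0.066328-0.100009i  product -0.012549-0.007138i
  m=+7: Y*=+0.066012-0.358788i  Y=-0.033753+0.003461i  product -0.000986+0.012339i
  m=+8: Y*=-0.181600+0.393531i  Y=+0.004203+0.004165i  product -0.002402+0.000898i
Accumulated sum -0.353439+0.000000i; after 4π/(2l+1) scaling, -0.261262+0.000000i ⇒ P_8 = -0.261262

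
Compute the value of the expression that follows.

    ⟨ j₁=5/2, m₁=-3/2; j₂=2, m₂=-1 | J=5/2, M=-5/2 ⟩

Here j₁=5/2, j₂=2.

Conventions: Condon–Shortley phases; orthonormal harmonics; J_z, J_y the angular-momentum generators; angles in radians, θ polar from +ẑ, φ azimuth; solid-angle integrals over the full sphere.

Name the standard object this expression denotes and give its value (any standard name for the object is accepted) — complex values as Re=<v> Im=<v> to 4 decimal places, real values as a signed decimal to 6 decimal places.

This is a Clebsch–Gordan (vector-coupling) coefficient.
√[6·2!3!2!/8! · 1!4!1!3!0!5!] = √(432/7)
  +(−1)^1/∏(1,1,3,0,0,2)! = -1/12  (running -1/12)
⟨..|..⟩ = √(432/7)·(-1/12) = -0.654654

Clebsch–Gordan coefficient, −√(3/7) ≈ -0.654654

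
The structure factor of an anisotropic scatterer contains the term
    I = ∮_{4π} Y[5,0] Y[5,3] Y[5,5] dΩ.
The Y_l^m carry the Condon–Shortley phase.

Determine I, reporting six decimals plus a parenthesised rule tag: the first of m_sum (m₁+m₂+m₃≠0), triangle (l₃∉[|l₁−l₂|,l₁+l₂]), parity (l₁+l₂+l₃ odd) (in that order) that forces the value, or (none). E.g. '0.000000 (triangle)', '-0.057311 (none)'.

0.000000 (m_sum)

Σmᵢ = 8 ≠ 0, so the φ-integral vanishes; I = 0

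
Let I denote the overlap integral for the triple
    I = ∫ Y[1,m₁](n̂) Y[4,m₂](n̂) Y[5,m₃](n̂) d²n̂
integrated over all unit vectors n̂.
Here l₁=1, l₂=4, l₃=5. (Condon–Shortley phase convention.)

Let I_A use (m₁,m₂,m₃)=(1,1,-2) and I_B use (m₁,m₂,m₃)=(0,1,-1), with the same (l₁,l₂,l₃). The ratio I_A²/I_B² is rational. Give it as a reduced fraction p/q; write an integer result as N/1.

7/8

Same 1,4,5: normalisation and zero-m 3j drop out of the ratio.
A: Δ: 0! 2! 8! / 11! → 1/495; sum: t=0:+1/1440 = 1/1440; 3j²(1 4 5; 1 1 -2) = Δ·Π!·Σ² = 7/165  (sign -1)
B: Δ: 0! 2! 8! / 11! → 1/495; sum: t=0:+1/720 = 1/720; 3j²(1 4 5; 0 1 -1) = Δ·Π!·Σ² = 8/165  (sign +1)
I_A²/I_B² = (7/165)/(8/165) = 7/8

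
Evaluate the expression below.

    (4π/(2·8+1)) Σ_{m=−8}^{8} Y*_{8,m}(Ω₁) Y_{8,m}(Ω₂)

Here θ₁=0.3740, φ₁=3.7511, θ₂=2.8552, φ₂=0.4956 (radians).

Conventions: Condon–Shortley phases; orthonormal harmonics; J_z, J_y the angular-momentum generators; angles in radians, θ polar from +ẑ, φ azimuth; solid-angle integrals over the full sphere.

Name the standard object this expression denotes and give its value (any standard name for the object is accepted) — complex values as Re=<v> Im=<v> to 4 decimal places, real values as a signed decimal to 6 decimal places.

This sum is the spherical-harmonic addition theorem: it equals the Legendre polynomial P_l(cos γ) of the angle γ between the two directions.
Expand P_8 via completeness: Σ_{m} conj(Y_{8,m}) at Ω₁ times Y_{8,m} at Ω₂ —
  [-8]  conj(Y_{8,-8})(Ω₁) = (0.000027, -0.000161) ; Y_{8,-8}(Ω₂) = (-0.000014, 0.000015) ; Δ = (0.000000, 0.000000)
  [-7]  conj(Y_{8,-7})(Ω₁) = (0.000719, 0.001504) ; Y_{8,-7}(Ω₂) = (0.000269, -0.000091) ; Δ = (0.000000, 0.000000)
  [-6]  conj(Y_{8,-6})(Ω₁) = (-0.009344, -0.005294) ; Y_{8,-6}(Ω₂) = (-0.002415, -0.000410) ; Δ = (0.000020, 0.000017)
  [-5]  conj(Y_{8,-5})(Ω₁) = (0.049039, -0.004626) ; Y_{8,-5}(Ω₂) = (0.011943, 0.009338) ; Δ = (0.000629, 0.000403)
  [-4]  conj(Y_{8,-4})(Ω₁) = (-0.125355, 0.106351) ; Y_{8,-4}(Ω₂) = (-0.027680, -0.063409) ; Δ = (0.010214, 0.005005)
  [-3]  conj(Y_{8,-3})(Ω₁) = (0.098574, -0.373970) ; Y_{8,-3}(Ω₂) = (-0.019173, 0.227727) ; Δ = (0.083273, 0.029618)
  [-2]  conj(Y_{8,-2})(Ω₁) = (0.196759, 0.536057) ; Y_{8,-2}(Ω₂) = (0.277770, -0.424342) ; Δ = (0.282125, 0.065408)
  [-1]  conj(Y_{8,-1})(Ω₁) = (-0.262433, -0.183227) ; Y_{8,-1}(Ω₂) = (-0.529100, 0.286033) ; Δ = (0.191263, 0.021881)
  [+0]  conj(Y_{8,0})(Ω₁) = (-0.370821, -0.000000) ; Y_{8,0}(Ω₂) = (-0.018676, 0.000000) ; Δ = (0.006925, 0.000000)
  [+1]  conj(Y_{8,1})(Ω₁) = (0.262433, -0.183227) ; Y_{8,1}(Ω₂) = (0.529100, 0.286033) ; Δ = (0.191263, -0.021881)
  [+2]  conj(Y_{8,2})(Ω₁) = (0.196759, -0.536057) ; Y_{8,2}(Ω₂) = (0.277770, 0.424342) ; Δ = (0.282125, -0.065408)
  [+3]  conj(Y_{8,3})(Ω₁) = (-0.098574, -0.373970) ; Y_{8,3}(Ω₂) = (0.019173, 0.227727) ; Δ = (0.083273, -0.029618)
  [+4]  conj(Y_{8,4})(Ω₁) = (-0.125355, -0.106351) ; Y_{8,4}(Ω₂) = (-0.027680, 0.063409) ; Δ = (0.010214, -0.005005)
  [+5]  conj(Y_{8,5})(Ω₁) = (-0.049039, -0.004626) ; Y_{8,5}(Ω₂) = (-0.011943, 0.009338) ; Δ = (0.000629, -0.000403)
  [+6]  conj(Y_{8,6})(Ω₁) = (-0.009344, 0.005294) ; Y_{8,6}(Ω₂) = (-0.002415, 0.000410) ; Δ = (0.000020, -0.000017)
  [+7]  conj(Y_{8,7})(Ω₁) = (-0.000719, 0.001504) ; Y_{8,7}(Ω₂) = (-0.000269, -0.000091) ; Δ = (0.000000, -0.000000)
  [+8]  conj(Y_{8,8})(Ω₁) = (0.000027, 0.000161) ; Y_{8,8}(Ω₂) = (-0.000014, -0.000015) ; Δ = (0.000000, -0.000000)
Σ over m = (1.141974, -0.000000); ×(4π/17) → (0.844145, -0.000000). Real part: 0.844145

Legendre polynomial (addition theorem), +0.844145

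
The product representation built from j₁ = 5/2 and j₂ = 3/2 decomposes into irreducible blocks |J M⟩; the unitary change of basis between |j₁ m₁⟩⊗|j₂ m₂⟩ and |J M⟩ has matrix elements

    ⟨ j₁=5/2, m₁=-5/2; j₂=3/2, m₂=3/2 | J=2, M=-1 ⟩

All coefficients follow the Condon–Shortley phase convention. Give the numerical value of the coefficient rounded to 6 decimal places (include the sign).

triangle: 2!×3!×1!/7! = 12/5040
(j±m)!: 0!×5!×3!×0!×1!×3! = 4320
prefactor² = (2J+1)×Δ×N² = 360/7
  k=2: +1/(2!×0!×3!×1!×0!×0!) = 1/12
Σ = 1/12  ⇒  CG² = 360/7×(1/12)² = 5/14
CG = +√(5/14) = +0.597614

+0.597614  (= +√(5/14))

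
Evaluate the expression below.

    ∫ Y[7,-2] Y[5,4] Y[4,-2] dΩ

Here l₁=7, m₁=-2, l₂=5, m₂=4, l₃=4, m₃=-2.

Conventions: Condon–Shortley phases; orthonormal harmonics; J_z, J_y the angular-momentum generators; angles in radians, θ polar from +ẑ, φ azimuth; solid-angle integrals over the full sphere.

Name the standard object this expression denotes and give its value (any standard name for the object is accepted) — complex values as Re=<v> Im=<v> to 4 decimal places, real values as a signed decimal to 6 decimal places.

This is a Gaunt coefficient — the integral of a triple product of spherical harmonics over the sphere.
Rules hold: Σm=0, L=16 even, 2≤4≤12.
N = 15·11·9 = 1485
Δ = 8!·6!·2!/17! = 1/6126120
Racah Σ t=3..5: t=3:−1/69120 t=4:+1/20736 t=5:−1/69120 = 1/51840
⇒ 3j(7 5 4; 0 0 0)² = 280/21879, sgn +1
Racah Σ t=7..8: t=7:−1/483840 t=8:+1/4838400 = -1/537600
⇒ 3j(7 5 4; -2 4 -2)² = 2187/170170, sgn -1
4πI² = N·(3j₀)²·(3jₘ)² = 131220/537251
I = -1·√(0.244243/4π) = -0.13941403

Gaunt coefficient, -0.139414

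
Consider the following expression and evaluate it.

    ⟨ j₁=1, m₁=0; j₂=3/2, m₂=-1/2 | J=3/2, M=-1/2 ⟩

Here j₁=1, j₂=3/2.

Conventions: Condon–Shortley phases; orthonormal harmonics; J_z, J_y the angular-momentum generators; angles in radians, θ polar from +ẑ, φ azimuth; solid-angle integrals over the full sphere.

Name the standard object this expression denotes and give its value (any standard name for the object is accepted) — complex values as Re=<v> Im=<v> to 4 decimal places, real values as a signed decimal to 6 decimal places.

Clebsch–Gordan coefficient, +√(1/15) ≈ +0.258199

This is a Clebsch–Gordan (vector-coupling) coefficient.
√[4·1!1!2!/5! · 1!1!1!2!1!2!] = √(4/15)
  +(−1)^0/∏(0,1,1,1,0,1)! = 1  (running 1)
  +(−1)^1/∏(1,0,0,0,1,2)! = -1/2  (running 1/2)
⟨..|..⟩ = √(4/15)·(1/2) = +0.258199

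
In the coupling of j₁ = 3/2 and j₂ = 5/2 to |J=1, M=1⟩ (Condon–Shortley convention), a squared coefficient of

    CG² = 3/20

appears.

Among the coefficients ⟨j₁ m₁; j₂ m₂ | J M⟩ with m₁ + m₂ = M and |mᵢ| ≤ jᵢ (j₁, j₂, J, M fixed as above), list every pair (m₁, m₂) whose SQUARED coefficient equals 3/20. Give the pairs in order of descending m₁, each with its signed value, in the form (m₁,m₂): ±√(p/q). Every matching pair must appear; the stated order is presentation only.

(1/2,1/2): −√(3/20)

Admissible pairs with m₁+m₂ = M = 1: (-3/2,5/2), (-1/2,3/2), (1/2,1/2), (3/2,-1/2)
  (m₁,m₂)=(3/2,-1/2): CG² = 1/20, CG = +√(1/20)
  (m₁,m₂)=(1/2,1/2): CG² = 3/20, CG = −√(3/20)   ← matches the target
  (m₁,m₂)=(-1/2,3/2): CG² = 3/10, CG = +√(3/10)
  (m₁,m₂)=(-3/2,5/2): CG² = 1/2, CG = −√(1/2)
Pairs with CG² = 3/20: (1/2,1/2): −√(3/20)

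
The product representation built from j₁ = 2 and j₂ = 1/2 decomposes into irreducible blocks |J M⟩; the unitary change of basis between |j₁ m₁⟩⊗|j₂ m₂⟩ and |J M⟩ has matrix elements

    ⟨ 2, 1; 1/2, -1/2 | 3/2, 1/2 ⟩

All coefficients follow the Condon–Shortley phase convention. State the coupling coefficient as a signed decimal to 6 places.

triangle: 1!·3!·0!/5! = 6/120
(j±m)!: 3!·1!·0!·1!·2!·1! = 12
prefactor² = (2J+1)·Δ·N² = 12/5
  k=0: +1/(0!·1!·1!·0!·2!·0!) = 1/2
Σ = 1/2  ⇒  CG² = 12/5·(1/2)² = 3/5
CG = +√(3/5) = +0.774597

+0.774597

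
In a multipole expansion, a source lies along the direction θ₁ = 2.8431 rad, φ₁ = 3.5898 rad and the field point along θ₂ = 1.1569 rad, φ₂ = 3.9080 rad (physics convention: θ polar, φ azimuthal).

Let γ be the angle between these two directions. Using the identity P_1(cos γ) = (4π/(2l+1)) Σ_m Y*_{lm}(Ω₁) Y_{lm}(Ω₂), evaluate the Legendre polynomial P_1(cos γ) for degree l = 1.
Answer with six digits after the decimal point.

-0.128664

Summing Y*_{l m}(θ₁,φ₁)·Y_{l m}(θ₂,φ₂) over m ∈ [−1, 1]; prefactor 4π/(2·1+1) = 4.188790:
  m=-1: (-0.091567, -0.044030) × (-0.227880, 0.219385) = (0.030526, -0.010055)  (running Σ = (0.030526, -0.010055))
  m=0: (-0.466997, -0.000000) × (0.196506, 0.000000) = (-0.091768, -0.000000)  (running Σ = (-0.061242, -0.010055))
  m=1: (0.091567, -0.044030) × (0.227880, 0.219385) = (0.030526, 0.010055)  (running Σ = (-0.030716, 0.000000))
Total Σ_m = (-0.030716, 0.000000). Multiply by 4.188790: (-0.128664, 0.000000). P_1(cos γ) = -0.128664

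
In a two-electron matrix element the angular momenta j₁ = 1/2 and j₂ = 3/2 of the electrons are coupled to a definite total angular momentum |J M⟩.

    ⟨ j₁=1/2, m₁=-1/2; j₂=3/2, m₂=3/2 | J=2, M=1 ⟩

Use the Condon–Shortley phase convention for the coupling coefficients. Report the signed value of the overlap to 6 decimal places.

triangle: 0!×1!×3!/5! = 6/120
(j±m)!: 0!×1!×3!×0!×3!×1! = 36
prefactor² = (2J+1)×Δ×N² = 9
  k=0: +1/(0!×0!×1!×3!×0!×0!) = 1/6
Σ = 1/6  ⇒  CG² = 9×(1/6)² = 1/4
CG = +√(1/4) = +0.500000

+√(1/4) ≈ +0.500000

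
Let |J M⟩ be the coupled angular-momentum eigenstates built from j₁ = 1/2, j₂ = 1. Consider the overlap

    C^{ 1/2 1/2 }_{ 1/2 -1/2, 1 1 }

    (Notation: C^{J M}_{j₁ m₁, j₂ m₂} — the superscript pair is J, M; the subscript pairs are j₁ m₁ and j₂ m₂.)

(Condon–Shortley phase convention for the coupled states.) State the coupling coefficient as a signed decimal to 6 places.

−√(2/3) = -0.816497

triangle: 1!×0!×1!/3! = 1/6
(j±m)!: 0!×1!×2!×0!×1!×0! = 2
prefactor² = (2J+1)×Δ×N² = 2/3
  k=1: −1/(1!×0!×0!×1!×0!×0!) = -1
Σ = -1  ⇒  CG² = 2/3×(-1)² = 2/3
CG = −√(2/3) = -0.816497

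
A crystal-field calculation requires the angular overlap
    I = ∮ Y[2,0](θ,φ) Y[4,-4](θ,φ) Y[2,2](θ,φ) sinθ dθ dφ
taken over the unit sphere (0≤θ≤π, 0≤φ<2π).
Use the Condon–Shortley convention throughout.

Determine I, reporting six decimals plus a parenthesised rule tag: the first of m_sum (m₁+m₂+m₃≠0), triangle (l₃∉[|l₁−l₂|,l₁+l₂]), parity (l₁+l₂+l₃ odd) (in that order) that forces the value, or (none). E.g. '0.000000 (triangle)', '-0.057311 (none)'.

0 − 4 + 2 = -2 ≠ 0: azimuthal integral kills it; I = 0

0.000000 (m_sum)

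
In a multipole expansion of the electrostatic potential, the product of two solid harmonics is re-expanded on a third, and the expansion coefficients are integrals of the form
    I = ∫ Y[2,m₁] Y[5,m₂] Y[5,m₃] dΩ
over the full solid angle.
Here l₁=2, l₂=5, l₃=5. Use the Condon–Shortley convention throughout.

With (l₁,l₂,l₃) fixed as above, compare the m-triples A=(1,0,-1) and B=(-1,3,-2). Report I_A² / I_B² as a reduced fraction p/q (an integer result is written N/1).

Same 2,5,5: normalisation and zero-m 3j drop out of the ratio.
A: Δ: 2! 2! 8! / 13! → 1/38610; sum: t=0:+1/1440 t=1:−1/1152 = -1/5760; 3j²(2 5 5; 1 0 -1) = Δ·Π!·Σ² = 1/858  (sign -1)
B: Δ: 2! 2! 8! / 13! → 1/38610; sum: t=1:−1/10080 t=2:+1/2880 = 1/4032; 3j²(2 5 5; -1 3 -2) = Δ·Π!·Σ² = 10/429  (sign -1)
I_A²/I_B² = (1/858)/(10/429) = 1/20

1/20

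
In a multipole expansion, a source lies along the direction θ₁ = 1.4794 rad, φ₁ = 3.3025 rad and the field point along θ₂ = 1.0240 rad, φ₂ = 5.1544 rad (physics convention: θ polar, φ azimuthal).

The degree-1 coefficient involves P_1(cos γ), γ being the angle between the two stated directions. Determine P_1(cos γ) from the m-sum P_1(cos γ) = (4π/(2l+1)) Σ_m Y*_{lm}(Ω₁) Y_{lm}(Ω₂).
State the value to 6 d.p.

Summing Y*_{l m}(θ₁,φ₁)·Y_{l m}(θ₂,φ₂) over m ∈ [−1, 1]; prefactor 4π/(2·1+1) = 4.188790:
  m=-1: Y*=(-0.339608, -0.055122)  Y=(0.126240, 0.266756)  product (-0.028168, -0.097551)
  m=+0: Y*=(0.044594, -0.000000)  Y=(0.254051, 0.000000)  product (0.011329, 0.000000)
  m=+1: Y*=(0.339608, -0.055122)  Y=(-0.126240, 0.266756)  product (-0.028168, 0.097551)
Total Σ_m = (-0.045006, 0.000000). Multiply by 4.188790: (-0.188523, 0.000000). P_1(cos γ) = -0.188523

-0.188523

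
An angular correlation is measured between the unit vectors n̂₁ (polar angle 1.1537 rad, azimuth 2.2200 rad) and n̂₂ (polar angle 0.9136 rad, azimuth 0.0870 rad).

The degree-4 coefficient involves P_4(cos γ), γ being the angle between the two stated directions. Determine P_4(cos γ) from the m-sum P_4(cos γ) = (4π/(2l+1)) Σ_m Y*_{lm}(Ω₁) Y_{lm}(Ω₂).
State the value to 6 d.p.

0.304814

Term-by-term m-sum for l=4 (normalisation 4π/9 = 1.396263):
  m=-4: (-0.264442+0.160237i) × (+0.163441-0.059290i) = -0.033720+0.041868i  (running Σ = -0.033720+0.041868i)
  m=-3: (+0.360323+0.142588i) × (+0.366600-0.097916i) = +0.146056+0.016991i  (running Σ = +0.112336+0.058860i)
  m=-2: (-0.011193-0.040070i) × (+0.332980-0.058530i) = -0.006072-0.012687i  (running Σ = +0.106264+0.046172i)
  m=-1: (+0.196099-0.258383i) × (-0.088354+0.007706i) = -0.015335+0.024340i  (running Σ = +0.090928+0.070513i)
  m=0: (-0.103745-0.000000i) × (-0.351341+0.000000i) = +0.036450+0.000000i  (running Σ = +0.127378+0.070513i)
  m=1: (-0.196099-0.258383i) × (+0.088354+0.007706i) = -0.015335-0.024340i  (running Σ = +0.112043+0.046172i)
  m=2: (-0.011193+0.040070i) × (+0.332980+0.058530i) = -0.006072+0.012687i  (running Σ = +0.105971+0.058860i)
  m=3: (-0.360323+0.142588i) × (-0.366600-0.097916i) = +0.146056-0.016991i  (running Σ = +0.252027+0.041868i)
  m=4: (-0.264442-0.160237i) × (+0.163441+0.059290i) = -0.033720-0.041868i  (running Σ = +0.218307-0.000000i)
Total Σ_m = +0.218307-0.000000i. Multiply by 1.396263: +0.304814-0.000000i. P_4(cos γ) = 0.304814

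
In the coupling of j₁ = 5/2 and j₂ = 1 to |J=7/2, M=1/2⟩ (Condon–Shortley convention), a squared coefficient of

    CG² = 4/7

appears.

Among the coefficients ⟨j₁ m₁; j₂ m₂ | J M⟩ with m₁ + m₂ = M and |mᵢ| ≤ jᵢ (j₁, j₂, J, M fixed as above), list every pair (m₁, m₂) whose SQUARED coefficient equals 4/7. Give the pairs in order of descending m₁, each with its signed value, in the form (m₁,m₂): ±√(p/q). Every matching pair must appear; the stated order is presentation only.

(1/2,0): +√(4/7)

Admissible pairs with m₁+m₂ = M = 1/2: (-1/2,1), (1/2,0), (3/2,-1)
  (m₁,m₂)=(3/2,-1): CG² = 1/7, CG = +√(1/7)
  (m₁,m₂)=(1/2,0): CG² = 4/7, CG = +√(4/7)   ← matches the target
  (m₁,m₂)=(-1/2,1): CG² = 2/7, CG = +√(2/7)
Pairs with CG² = 4/7: (1/2,0): +√(4/7)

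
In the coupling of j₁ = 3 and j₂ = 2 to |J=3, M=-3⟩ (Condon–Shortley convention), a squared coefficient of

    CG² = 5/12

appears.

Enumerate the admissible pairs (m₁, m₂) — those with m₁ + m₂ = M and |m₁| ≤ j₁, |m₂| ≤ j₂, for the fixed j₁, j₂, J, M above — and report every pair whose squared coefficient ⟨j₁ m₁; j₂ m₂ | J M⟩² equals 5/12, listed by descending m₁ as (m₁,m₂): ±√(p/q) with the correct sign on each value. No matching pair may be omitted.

Admissible pairs with m₁+m₂ = M = -3: (-3,0), (-2,-1), (-1,-2)
  (m₁,m₂)=(-1,-2): CG² = 1/6, CG = +√(1/6)
  (m₁,m₂)=(-2,-1): CG² = 5/12, CG = −√(5/12)   ← matches the target
  (m₁,m₂)=(-3,0): CG² = 5/12, CG = +√(5/12)   ← matches the target
Pairs with CG² = 5/12: (-2,-1): −√(5/12); (-3,0): +√(5/12)

(-2,-1): −√(5/12); (-3,0): +√(5/12)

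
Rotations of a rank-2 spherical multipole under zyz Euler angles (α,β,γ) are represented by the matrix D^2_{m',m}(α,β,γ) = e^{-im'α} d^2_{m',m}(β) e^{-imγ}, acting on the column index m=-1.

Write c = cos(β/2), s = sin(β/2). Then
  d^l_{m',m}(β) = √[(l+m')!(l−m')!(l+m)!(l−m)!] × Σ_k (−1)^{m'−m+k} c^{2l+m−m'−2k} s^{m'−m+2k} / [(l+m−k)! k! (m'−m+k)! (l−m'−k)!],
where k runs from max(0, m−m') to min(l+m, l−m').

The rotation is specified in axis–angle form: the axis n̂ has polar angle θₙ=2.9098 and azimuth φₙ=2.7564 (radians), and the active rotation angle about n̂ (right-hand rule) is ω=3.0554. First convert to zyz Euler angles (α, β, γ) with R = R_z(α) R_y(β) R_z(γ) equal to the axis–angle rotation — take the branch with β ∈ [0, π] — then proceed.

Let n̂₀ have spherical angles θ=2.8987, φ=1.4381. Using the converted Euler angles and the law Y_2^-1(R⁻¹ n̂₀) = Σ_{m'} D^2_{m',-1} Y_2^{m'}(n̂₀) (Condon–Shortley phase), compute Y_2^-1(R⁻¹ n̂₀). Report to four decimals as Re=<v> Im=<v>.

Axis–angle → zyz. n̂ = (sinθₙcosφₙ, sinθₙsinφₙ, cosθₙ) = (-0.212890, +0.086315, -0.973256), ω = 3.0554.
R = I cosω + sinω [n̂]ₓ + (1−cosω) n̂n̂ᵀ gives
  R = [-0.905812, +0.047101, +0.421054; -0.120467, -0.981415, -0.149375; +0.406193, -0.186029, +0.894651]
β = atan2(√(R₁₃²+R₂₃²), R₃₃) = 0.463147; α = atan2(R₂₃, R₁₃) mod 2π = 5.942272; γ = atan2(R₃₂, −R₃₁) mod 2π = 3.571064
Need the full column D^2_{m',-1} for m'=−2..2 at α=5.9423, β=0.4631, γ=3.5711.
cos(β/2)=0.973306, sin(β/2)=0.229509
d^2_{-2,-1}: single k=1 term ⇒ +0.423233;  D = -0.409828+0.105675i
d^2_{-1,-1}: k∈[0..1] ⇒ +0.897426 -0.149700 = +0.747726;  D = -0.744796-0.066131i
d^2_{0,-1}: k∈[0..1] ⇒ -0.518352 +0.028822 = -0.489530;  D = +0.445074+0.203836i
d^2_{1,-1}: k∈[0..1] ⇒ +0.149700 -0.002775 = +0.146925;  D = -0.105440-0.102320i
d^2_{2,-1}: single k=0 term ⇒ -0.023533;  D = +0.010437+0.021092i
Y_2^{m'}(θ=2.8987,φ=1.4381) and Σ D·Y over m':
  (-0.4098+0.1057i)·(-0.0216-0.0059i)  (-0.7448-0.0661i)·(-0.0239+0.1788i)  (+0.4451+0.2038i)·(+0.5761+0.0000i)  (-0.1054-0.1023i)·(+0.0239+0.1788i)  (+0.0104+0.0211i)·(-0.0216+0.0059i)
Y_2^-1(R⁻¹ n̂) = +0.310862-0.035708i

Re=0.3109 Im=-0.0357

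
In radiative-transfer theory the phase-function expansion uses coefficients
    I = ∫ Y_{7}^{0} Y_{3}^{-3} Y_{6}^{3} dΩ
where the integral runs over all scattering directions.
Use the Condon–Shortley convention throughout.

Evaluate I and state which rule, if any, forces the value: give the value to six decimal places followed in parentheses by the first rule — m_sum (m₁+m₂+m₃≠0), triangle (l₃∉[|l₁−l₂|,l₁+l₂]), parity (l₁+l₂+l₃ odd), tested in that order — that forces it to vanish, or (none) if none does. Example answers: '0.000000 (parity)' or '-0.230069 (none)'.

-0.117879 (none)

Checks pass: Σm=0; 16 even; l₃=6∈[4,10].
(2·7+1)(2·3+1)(2·6+1) = 1365
Δ: 4! 10! 2! / 17! → 1/2042040
sum: t=1:−1/207360 t=2:+1/57600 t=3:−1/207360 = 1/129600
3j²(7 3 6; 0 0 0) = Δ·Π!·Σ² = 168/12155  (sign +1)
sum: t=0:+1/1451520 = 1/1451520
3j²(7 3 6; 0 -3 3) = Δ·Π!·Σ² = 45/4862  (sign -1)
combine: 4πI² = 1365·168/12155·45/4862 = 79380/454597
take √, sign -1: I = -0.11787924
No selection rule forces the value: the integral is nonzero (none).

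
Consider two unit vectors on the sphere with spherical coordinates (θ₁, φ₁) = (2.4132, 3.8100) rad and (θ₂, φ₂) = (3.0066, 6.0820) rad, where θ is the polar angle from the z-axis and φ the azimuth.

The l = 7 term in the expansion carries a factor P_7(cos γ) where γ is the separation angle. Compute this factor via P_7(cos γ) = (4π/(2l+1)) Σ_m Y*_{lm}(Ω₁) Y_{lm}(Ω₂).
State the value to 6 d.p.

Term-by-term m-sum for l=7 (normalisation 4π/15 = 0.837758):
  term(m=-7) = (-0.000000, 0.000000)   from Y*(Ω₁)=(0.000971, 0.028945), Y(Ω₂)=(0.000000, 0.000000)
  term(m=-6) = (0.000001, -0.000001)   from Y*(Ω₁)=(0.078441, 0.092761), Y(Ω₂)=(-0.000004, -0.000010)
  term(m=-5) = (0.000020, 0.000053)   from Y*(Ω₁)=(0.293254, 0.059581), Y(Ω₂)=(0.000102, 0.000161)
  term(m=-4) = (-0.001002, -0.000351)   from Y*(Ω₁)=(0.406861, -0.205630), Y(Ω₂)=(-0.001615, -0.001679)
  term(m=-3) = (0.006108, -0.003602)   from Y*(Ω₁)=(0.145491, -0.313565), Y(Ω₂)=(0.016889, 0.011643)
  term(m=-2) = (0.002086, -0.012273)   from Y*(Ω₁)=(0.022914, 0.096135), Y(Ω₂)=(-0.115908, -0.049329)
  term(m=-1) = (0.122975, 0.145644)   from Y*(Ω₁)=(0.308377, 0.243515), Y(Ω₂)=(0.475331, 0.096941)
  term(m=+0) = (-0.017183, 0.000000)   from Y*(Ω₁)=(0.020679, -0.000000), Y(Ω₂)=(-0.830902, 0.000000)
  term(m=+1) = (0.122975, -0.145644)   from Y*(Ω₁)=(-0.308377, 0.243515), Y(Ω₂)=(-0.475331, 0.096941)
  term(m=+2) = (0.002086, 0.012273)   from Y*(Ω₁)=(0.022914, -0.096135), Y(Ω₂)=(-0.115908, 0.049329)
  term(m=+3) = (0.006108, 0.003602)   from Y*(Ω₁)=(-0.145491, -0.313565), Y(Ω₂)=(-0.016889, 0.011643)
  term(m=+4) = (-0.001002, 0.000351)   from Y*(Ω₁)=(0.406861, 0.205630), Y(Ω₂)=(-0.001615, 0.001679)
  term(m=+5) = (0.000020, -0.000053)   from Y*(Ω₁)=(-0.293254, 0.059581), Y(Ω₂)=(-0.000102, 0.000161)
  term(m=+6) = (0.000001, 0.000001)   from Y*(Ω₁)=(0.078441, -0.092761), Y(Ω₂)=(-0.000004, 0.000010)
  term(m=+7) = (-0.000000, -0.000000)   from Y*(Ω₁)=(-0.000971, 0.028945), Y(Ω₂)=(-0.000000, 0.000000)
Total Σ_m = (0.243193, 0.000000). Multiply by 0.837758: (0.203736, 0.000000). P_7(cos γ) = 0.203736

0.203736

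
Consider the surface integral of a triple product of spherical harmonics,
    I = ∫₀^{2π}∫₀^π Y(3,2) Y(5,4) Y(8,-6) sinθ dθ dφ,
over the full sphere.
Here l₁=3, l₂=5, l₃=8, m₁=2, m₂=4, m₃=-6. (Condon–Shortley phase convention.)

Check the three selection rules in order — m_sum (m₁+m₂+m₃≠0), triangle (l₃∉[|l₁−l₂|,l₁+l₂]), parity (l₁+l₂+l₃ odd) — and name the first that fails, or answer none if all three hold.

none

azimuthal sum: 2 + 4 − 6 = 0  ✓
2 ≤ 8 ≤ 8 (triangle on l)  ✓
L = 3 + 5 + 8 = 16 (even)  ✓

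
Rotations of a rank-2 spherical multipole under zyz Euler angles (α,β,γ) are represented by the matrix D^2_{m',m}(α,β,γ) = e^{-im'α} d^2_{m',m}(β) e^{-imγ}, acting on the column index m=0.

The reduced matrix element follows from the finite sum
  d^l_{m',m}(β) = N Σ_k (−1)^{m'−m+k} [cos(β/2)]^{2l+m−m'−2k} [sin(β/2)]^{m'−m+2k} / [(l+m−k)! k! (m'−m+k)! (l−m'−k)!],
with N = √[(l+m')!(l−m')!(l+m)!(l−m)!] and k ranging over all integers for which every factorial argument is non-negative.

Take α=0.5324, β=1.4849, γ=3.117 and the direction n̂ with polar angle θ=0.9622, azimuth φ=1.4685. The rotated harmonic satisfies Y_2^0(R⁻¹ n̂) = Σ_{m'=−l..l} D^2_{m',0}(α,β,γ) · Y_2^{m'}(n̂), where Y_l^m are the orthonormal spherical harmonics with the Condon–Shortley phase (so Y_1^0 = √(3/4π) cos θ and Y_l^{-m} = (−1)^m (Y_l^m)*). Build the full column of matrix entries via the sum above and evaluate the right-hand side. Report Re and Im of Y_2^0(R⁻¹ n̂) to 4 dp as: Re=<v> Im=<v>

Need the full column D^2_{m',0} for m'=−2..2 at α=0.5324, β=1.4849, γ=3.1170.
cos(β/2)=0.736814, sin(β/2)=0.676095
d^2_{-2,0}: single k=2 term ⇒ +0.607865;  D = +0.294620+0.531695i
d^2_{-1,0}: k∈[1..2] ⇒ +0.662457 -0.557773 = +0.104684;  D = +0.090195+0.053138i
d^2_{0,0}: k∈[0..2] ⇒ +0.294735 -0.992640 +0.208945 = -0.488960;  D = -0.488960+0.000000i
d^2_{1,0}: k∈[0..1] ⇒ -0.662457 +0.557773 = -0.104684;  D = -0.090195+0.053138i
d^2_{2,0}: single k=0 term ⇒ +0.607865;  D = +0.294620-0.531695i
Y_2^{m'}(θ=0.9622,φ=1.4685) and Σ D·Y over m':
  (+0.2946+0.5317i)·(-0.2546-0.0528i)  (+0.0902+0.0531i)·(+0.0370-0.3605i)  (-0.4890+0.0000i)·(-0.0061+0.0000i)  (-0.0902+0.0531i)·(-0.0370-0.3605i)  (+0.2946-0.5317i)·(-0.2546+0.0528i)
Y_2^0(R⁻¹ n̂) = -0.045860+0.000000i

Re=-0.0459 Im=0.0000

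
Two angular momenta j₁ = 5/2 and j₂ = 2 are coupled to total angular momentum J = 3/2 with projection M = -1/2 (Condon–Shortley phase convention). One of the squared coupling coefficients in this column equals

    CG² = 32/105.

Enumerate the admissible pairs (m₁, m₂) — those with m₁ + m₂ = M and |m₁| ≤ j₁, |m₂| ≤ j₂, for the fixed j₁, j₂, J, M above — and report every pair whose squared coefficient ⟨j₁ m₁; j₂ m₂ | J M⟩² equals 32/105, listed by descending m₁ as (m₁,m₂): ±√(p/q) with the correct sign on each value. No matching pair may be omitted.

Admissible pairs with m₁+m₂ = M = -1/2: (-5/2,2), (-3/2,1), (-1/2,0), (1/2,-1), (3/2,-2)
  (m₁,m₂)=(3/2,-2): CG² = 32/105, CG = +√(32/105)   ← matches the target
  (m₁,m₂)=(1/2,-1): CG² = 5/21, CG = −√(5/21)
  (m₁,m₂)=(-1/2,0): CG² = 2/35, CG = +√(2/35)
  (m₁,m₂)=(-3/2,1): CG² = 2/105, CG = +√(2/105)
  (m₁,m₂)=(-5/2,2): CG² = 8/21, CG = −√(8/21)
Pairs with CG² = 32/105: (3/2,-2): +√(32/105)

(3/2,-2): +√(32/105)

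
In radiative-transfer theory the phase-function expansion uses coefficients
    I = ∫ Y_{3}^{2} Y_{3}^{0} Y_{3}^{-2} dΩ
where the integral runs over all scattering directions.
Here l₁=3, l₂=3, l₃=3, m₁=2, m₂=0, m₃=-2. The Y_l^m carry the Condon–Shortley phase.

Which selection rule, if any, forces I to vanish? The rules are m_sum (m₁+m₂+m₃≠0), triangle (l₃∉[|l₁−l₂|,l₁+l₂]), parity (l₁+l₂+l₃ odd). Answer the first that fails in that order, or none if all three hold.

parity

Σmᵢ = 0  ✓
l₃∈[|l₁−l₂|,l₁+l₂]=[0,6], have l₃=3  ✓
Σlᵢ = 9 ⇒ odd  ✗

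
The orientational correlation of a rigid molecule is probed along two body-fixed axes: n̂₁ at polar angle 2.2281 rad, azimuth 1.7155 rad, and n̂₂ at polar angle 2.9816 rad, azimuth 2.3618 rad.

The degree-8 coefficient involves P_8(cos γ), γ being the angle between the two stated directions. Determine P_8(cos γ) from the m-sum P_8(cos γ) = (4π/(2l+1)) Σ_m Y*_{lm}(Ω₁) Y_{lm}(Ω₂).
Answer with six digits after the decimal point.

0.302449

Addition theorem: P_8(cos γ) = (4π/17) Σ_m Y*_{lm}(Ω₁) Y_{lm}(Ω₂), m = −8…8:
  term(m=-8) = +0.000000+0.000000i   from Y*(Ω₁)=+0.031923+0.072816i, Y(Ω₂)=+0.000000-0.000000i
  term(m=-7) = -0.000000+0.000001i   from Y*(Ω₁)=-0.208236+0.129936i, Y(Ω₂)=+0.000004-0.000004i
  term(m=-6) = -0.000026+0.000024i   from Y*(Ω₁)=-0.275368-0.325225i, Y(Ω₂)=-0.000003-0.000084i
  term(m=-5) = -0.000383+0.000035i   from Y*(Ω₁)=+0.265838-0.300956i, Y(Ω₂)=-0.000696-0.000658i
  term(m=-4) = -0.000324-0.000201i   from Y*(Ω₁)=+0.039171+0.025597i, Y(Ω₂)=-0.008148+0.000183i
  term(m=-3) = +0.006209+0.016098i   from Y*(Ω₁)=+0.141544-0.305312i, Y(Ω₂)=-0.035640+0.036859i
  term(m=-2) = -0.014732+0.051581i   from Y*(Ω₁)=+0.226605+0.067476i, Y(Ω₂)=+0.002544+0.226868i
  term(m=-1) = +0.119013-0.089781i   from Y*(Ω₁)=+0.034540-0.237024i, Y(Ω₂)=+0.442558+0.437624i
  term(m=+0) = +0.189644+0.000000i   from Y*(Ω₁)=+0.276704-0.000000i, Y(Ω₂)=+0.685367+0.000000i
  term(m=+1) = +0.119013+0.089781i   from Y*(Ω₁)=-0.034540-0.237024i, Y(Ω₂)=-0.442558+0.437624i
  term(m=+2) = -0.014732-0.051581i   from Y*(Ω₁)=+0.226605-0.067476i, Y(Ω₂)=+0.002544-0.226868i
  term(m=+3) = +0.006209-0.016098i   from Y*(Ω₁)=-0.141544-0.305312i, Y(Ω₂)=+0.035640+0.036859i
  term(m=+4) = -0.000324+0.000201i   from Y*(Ω₁)=+0.039171-0.025597i, Y(Ω₂)=-0.008148-0.000183i
  term(m=+5) = -0.000383-0.000035i   from Y*(Ω₁)=-0.265838-0.300956i, Y(Ω₂)=+0.000696-0.000658i
  term(m=+6) = -0.000026-0.000024i   from Y*(Ω₁)=-0.275368+0.325225i, Y(Ω₂)=-0.000003+0.000084i
  term(m=+7) = -0.000000-0.000001i   from Y*(Ω₁)=+0.208236+0.129936i, Y(Ω₂)=-0.000004-0.000004i
  term(m=+8) = +0.000000-0.000000i   from Y*(Ω₁)=+0.031923-0.072816i, Y(Ω₂)=+0.000000+0.000000i
Σ over m = +0.409158-0.000000i; ×(4π/17) → +0.302449-0.000000i. Real part: 0.302449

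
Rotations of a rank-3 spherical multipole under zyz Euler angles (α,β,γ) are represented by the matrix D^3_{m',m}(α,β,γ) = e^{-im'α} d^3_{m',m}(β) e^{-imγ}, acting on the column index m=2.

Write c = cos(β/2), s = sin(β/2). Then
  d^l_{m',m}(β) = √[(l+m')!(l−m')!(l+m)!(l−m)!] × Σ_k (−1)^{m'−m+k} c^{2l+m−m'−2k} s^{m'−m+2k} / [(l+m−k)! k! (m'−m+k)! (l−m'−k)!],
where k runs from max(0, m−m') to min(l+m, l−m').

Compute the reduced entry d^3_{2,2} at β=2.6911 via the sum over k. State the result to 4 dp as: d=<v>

d^3_{2,2}(β=2.6911) via the finite sum:
c=cos(2.691100/2)=0.223346, s=sin(2.691100/2)=0.974739; N=√[120·1·120·1]=120.000000
Admissible k: 0..1 (factorial args all ≥0)
  k=0: (−1)^0·120.0000/(120)·0.2233^6·0.9747^0 = +0.000124
  k=1: (−1)^1·120.0000/(24)·0.2233^4·0.9747^2 = -0.011821
d^3_{2,2}(2.6911) = +0.000124 -0.011821 = -0.011697

d=-0.0117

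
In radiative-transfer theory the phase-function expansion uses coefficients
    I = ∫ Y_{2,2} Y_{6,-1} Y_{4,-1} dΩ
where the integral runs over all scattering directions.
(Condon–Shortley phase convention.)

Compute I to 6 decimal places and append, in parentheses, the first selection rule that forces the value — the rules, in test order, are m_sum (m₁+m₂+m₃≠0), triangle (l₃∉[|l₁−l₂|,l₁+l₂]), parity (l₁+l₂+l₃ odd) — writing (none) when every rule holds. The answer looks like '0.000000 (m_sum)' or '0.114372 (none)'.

m-sum 0 ✓  L=12 even ✓  4≤4≤8 ✓
Π(2lᵢ+1) = 5×13×9 = 585
triangle coeff Δ(2,6,4) = 1/6435
Σ_t [2,2]: t=2:+1/2304 = 1/2304
(3j)²=5/143 [(2 6 4; 0 0 0)], sign=+1
Σ_t [0,0]: t=0:+1/17280 = 1/17280
(3j)²=7/1287 [(2 6 4; 2 -1 -1)], sign=-1
⇒ 4πI² = 175/1573
I = (-1)√(175/1573/(4π)) = -0.09409136
No selection rule forces the value: the integral is nonzero (none).

-0.094091 (none)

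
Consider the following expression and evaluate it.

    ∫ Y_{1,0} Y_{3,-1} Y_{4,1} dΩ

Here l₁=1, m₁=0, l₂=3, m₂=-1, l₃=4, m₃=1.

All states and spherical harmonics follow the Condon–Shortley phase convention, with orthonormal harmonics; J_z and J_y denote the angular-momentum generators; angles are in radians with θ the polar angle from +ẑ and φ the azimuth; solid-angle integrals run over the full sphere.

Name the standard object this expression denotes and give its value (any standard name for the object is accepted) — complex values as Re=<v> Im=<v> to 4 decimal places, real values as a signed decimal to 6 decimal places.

This is a Gaunt coefficient — the integral of a triple product of spherical harmonics over the sphere.
Rules hold: Σm=0, L=8 even, 2≤4≤4.
N = 3·7·9 = 189
Δ = 0!·2!·6!/9! = 1/252
Racah Σ t=0..0: t=0:+1/36 = 1/36
⇒ 3j(1 3 4; 0 0 0)² = 4/63, sgn +1
Racah Σ t=0..0: t=0:+1/48 = 1/48
⇒ 3j(1 3 4; 0 -1 1)² = 5/84, sgn -1
4πI² = N·(3j₀)²·(3jₘ)² = 5/7
I = -1·√(0.714286/4π) = -0.23841361

Gaunt coefficient, -0.238414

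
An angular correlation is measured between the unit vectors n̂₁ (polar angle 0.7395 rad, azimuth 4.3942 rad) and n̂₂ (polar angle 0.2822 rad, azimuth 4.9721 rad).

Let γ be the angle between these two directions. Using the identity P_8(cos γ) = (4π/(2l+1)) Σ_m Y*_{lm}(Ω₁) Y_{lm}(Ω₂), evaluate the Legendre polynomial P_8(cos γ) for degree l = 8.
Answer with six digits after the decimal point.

-0.341550

Expand P_8 via completeness: Σ_{m} conj(Y_{8,m}) at Ω₁ times Y_{8,m} at Ω₂ —
  m=-8: Y*=(-0.018148, -0.012311)  Y=(-0.000009, -0.000016)  product (-0.000000, 0.000000)
  m=-7: Y*=(0.076173, -0.058695)  Y=(-0.000249, 0.000063)  product (-0.000015, 0.000019)
  m=-6: Y*=(0.084125, 0.239081)  Y=(-0.000028, 0.002253)  product (-0.000541, 0.000183)
  m=-5: Y*=(-0.433121, 0.008728)  Y=(0.013650, 0.003811)  product (-0.005945, -0.001531)
  m=-4: Y*=(0.126508, -0.411823)  Y=(0.033354, -0.056672)  product (-0.019119, -0.020905)
  m=-3: Y*=(0.068949, 0.048832)  Y=(-0.155322, -0.157281)  product (-0.003029, -0.018429)
  m=-2: Y*=(0.275343, -0.203459)  Y=(-0.434375, 0.248373)  product (-0.069068, 0.156765)
  m=-1: Y*=(0.081803, 0.248354)  Y=(0.156763, 0.589972)  product (-0.133698, 0.087194)
  m=+0: Y*=(0.270005, -0.000000)  Y=(0.002883, 0.000000)  product (0.000778, 0.000000)
  m=+1: Y*=(-0.081803, 0.248354)  Y=(-0.156763, 0.589972)  product (-0.133698, -0.087194)
  m=+2: Y*=(0.275343, 0.203459)  Y=(-0.434375, -0.248373)  product (-0.069068, -0.156765)
  m=+3: Y*=(-0.068949, 0.048832)  Y=(0.155322, -0.157281)  product (-0.003029, 0.018429)
  m=+4: Y*=(0.126508, 0.411823)  Y=(0.033354, 0.056672)  product (-0.019119, 0.020905)
  m=+5: Y*=(0.433121, 0.008728)  Y=(-0.013650, 0.003811)  product (-0.005945, 0.001531)
  m=+6: Y*=(0.084125, -0.239081)  Y=(-0.000028, -0.002253)  product (-0.000541, -0.000183)
  m=+7: Y*=(-0.076173, -0.058695)  Y=(0.000249, 0.000063)  product (-0.000015, -0.000019)
  m=+8: Y*=(-0.018148, 0.012311)  Y=(-0.000009, 0.000016)  product (-0.000000, -0.000000)
Total Σ_m = (-0.462055, 0.000000). Multiply by 0.739198: (-0.341550, 0.000000). P_8(cos γ) = -0.341550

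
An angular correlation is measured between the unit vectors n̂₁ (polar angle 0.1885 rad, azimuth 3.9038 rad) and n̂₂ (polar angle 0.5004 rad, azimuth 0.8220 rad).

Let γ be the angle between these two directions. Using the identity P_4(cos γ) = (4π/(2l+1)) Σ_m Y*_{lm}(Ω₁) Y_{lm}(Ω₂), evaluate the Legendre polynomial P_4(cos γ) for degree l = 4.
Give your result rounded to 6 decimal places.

Expand P_4 via completeness: Σ_{m} conj(Y_{4,m}) at Ω₁ times Y_{4,m} at Ω₂ —
  m=-4: (-0.000543, 0.000051) × (-0.023197, 0.003421) = (0.000012, -0.000003)  (running Σ = (0.000012, -0.000003))
  m=-3: (0.005309, -0.006104) × (-0.094642, -0.075846) = (-0.000965, 0.000175)  (running Σ = (-0.000953, 0.000172))
  m=-2: (0.003134, 0.067518) × (-0.024716, -0.337036) = (0.022678, -0.002725)  (running Σ = (0.021725, -0.002553))
  m=-1: (-0.236462, -0.225741) × (0.323838, -0.348456) = (-0.155236, 0.009293)  (running Σ = (-0.133511, 0.006740))
  m=0: (0.702270, -0.000000) × (0.068450, 0.000000) = (0.048071, 0.000000)  (running Σ = (-0.085440, 0.006740))
  m=1: (0.236462, -0.225741) × (-0.323838, -0.348456) = (-0.155236, -0.009293)  (running Σ = (-0.240676, -0.002553))
  m=2: (0.003134, -0.067518) × (-0.024716, 0.337036) = (0.022678, 0.002725)  (running Σ = (-0.217998, 0.000172))
  m=3: (-0.005309, -0.006104) × (0.094642, -0.075846) = (-0.000965, -0.000175)  (running Σ = (-0.218963, -0.000003))
  m=4: (-0.000543, -0.000051) × (-0.023197, -0.003421) = (0.000012, 0.000003)  (running Σ = (-0.218951, 0.000000))
Accumulated sum (-0.218951, 0.000000); after 4π/(2l+1) scaling, (-0.305713, 0.000000) ⇒ P_4 = -0.305713

-0.305713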